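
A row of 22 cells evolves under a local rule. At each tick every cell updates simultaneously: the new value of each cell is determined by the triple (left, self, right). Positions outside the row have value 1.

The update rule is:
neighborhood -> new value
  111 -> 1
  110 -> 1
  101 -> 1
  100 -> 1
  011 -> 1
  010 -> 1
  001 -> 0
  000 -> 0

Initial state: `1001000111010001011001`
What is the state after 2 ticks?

1101100111111001111101
1111110111111101111111

1111110111111101111111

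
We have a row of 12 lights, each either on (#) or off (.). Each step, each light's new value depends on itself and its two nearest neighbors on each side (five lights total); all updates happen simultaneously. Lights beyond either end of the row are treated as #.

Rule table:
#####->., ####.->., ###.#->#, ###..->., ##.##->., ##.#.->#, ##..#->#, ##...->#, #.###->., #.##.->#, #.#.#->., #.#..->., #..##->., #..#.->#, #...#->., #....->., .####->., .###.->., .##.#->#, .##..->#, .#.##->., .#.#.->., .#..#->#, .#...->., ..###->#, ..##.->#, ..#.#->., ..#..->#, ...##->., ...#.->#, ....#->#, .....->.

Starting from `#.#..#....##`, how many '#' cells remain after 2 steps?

##.###..#.#.
.#....##....
count of #: 3

3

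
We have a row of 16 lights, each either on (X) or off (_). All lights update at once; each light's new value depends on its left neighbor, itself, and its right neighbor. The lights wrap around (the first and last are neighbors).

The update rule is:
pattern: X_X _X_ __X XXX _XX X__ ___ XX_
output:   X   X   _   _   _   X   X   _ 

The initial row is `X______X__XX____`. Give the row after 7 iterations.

XXXXXX_XX___XXX_
______X__XX____X
XXXXX_XX___XXX_X
_____X__XX____X_
XXXX_XX___XXX_XX
____X__XX____X__
XXX_XX___XXX_XXX

XXX_XX___XXX_XXX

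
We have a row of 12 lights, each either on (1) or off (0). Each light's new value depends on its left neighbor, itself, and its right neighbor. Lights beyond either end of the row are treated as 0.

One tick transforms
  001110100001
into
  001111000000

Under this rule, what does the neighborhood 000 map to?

At position 0 the neighborhood is 000; the next row has 0 there.

0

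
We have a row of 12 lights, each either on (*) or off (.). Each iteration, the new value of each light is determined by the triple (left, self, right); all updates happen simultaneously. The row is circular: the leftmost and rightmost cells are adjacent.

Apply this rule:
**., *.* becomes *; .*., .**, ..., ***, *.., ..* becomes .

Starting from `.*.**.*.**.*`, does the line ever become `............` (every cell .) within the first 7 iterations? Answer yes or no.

no

iteration 1: *.*.**.*.**.
iteration 2: .*.*.**.*.**
iteration 3: *.*.*.**.*.*
iteration 4: **.*.*.**.*.
iteration 5: .**.*.*.**.*
iteration 6: *.**.*.*.**.
iteration 7: .*.**.*.*.**
iteration 7 is .*.**.*.*.**, still not uniform .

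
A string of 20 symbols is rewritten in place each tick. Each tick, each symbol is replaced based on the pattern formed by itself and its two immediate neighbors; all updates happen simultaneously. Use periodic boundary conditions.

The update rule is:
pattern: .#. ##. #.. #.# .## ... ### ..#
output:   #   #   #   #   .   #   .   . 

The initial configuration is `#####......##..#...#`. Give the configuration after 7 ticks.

####..##..##......##

tick 1: ....######..##.###..
tick 2: ###......##..##..###
tick 3: ..######..##..##....
tick 4: #......##..##..#####
tick 5: ######..##..##......
tick 6: .....##..##..######.
tick 7: ####..##..##......##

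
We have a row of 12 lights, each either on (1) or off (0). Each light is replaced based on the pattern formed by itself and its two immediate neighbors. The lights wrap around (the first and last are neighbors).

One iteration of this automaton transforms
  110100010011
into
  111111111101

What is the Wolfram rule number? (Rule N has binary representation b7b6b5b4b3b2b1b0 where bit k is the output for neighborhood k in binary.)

247

position 0: 111 → 1  (bit 7 = 1)
position 1: 110 → 1  (bit 6 = 1)
position 2: 101 → 1  (bit 5 = 1)
position 4: 100 → 1  (bit 4 = 1)
position 10: 011 → 0  (bit 3 = 0)
position 3: 010 → 1  (bit 2 = 1)
position 6: 001 → 1  (bit 1 = 1)
position 5: 000 → 1  (bit 0 = 1)
bits b7..b0 = 11110111 = 247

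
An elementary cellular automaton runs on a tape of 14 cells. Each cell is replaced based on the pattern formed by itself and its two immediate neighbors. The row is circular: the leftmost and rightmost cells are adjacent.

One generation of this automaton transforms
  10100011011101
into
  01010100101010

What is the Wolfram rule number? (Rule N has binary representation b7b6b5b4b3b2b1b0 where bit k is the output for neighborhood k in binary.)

position 10: 111 → 1  (bit 7 = 1)
position 0: 110 → 0  (bit 6 = 0)
position 1: 101 → 1  (bit 5 = 1)
position 3: 100 → 1  (bit 4 = 1)
position 6: 011 → 0  (bit 3 = 0)
position 2: 010 → 0  (bit 2 = 0)
position 5: 001 → 1  (bit 1 = 1)
position 4: 000 → 0  (bit 0 = 0)
bits b7..b0 = 10110010 = 178

178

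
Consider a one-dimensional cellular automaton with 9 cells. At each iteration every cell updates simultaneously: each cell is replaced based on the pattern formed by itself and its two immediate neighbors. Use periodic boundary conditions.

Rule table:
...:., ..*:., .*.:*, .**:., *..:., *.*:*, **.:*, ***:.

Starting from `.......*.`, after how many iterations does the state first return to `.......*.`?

.......*.

1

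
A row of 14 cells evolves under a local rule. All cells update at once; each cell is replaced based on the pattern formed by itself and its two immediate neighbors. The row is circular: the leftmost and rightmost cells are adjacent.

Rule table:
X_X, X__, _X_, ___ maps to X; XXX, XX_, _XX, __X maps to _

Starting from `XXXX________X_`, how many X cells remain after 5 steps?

____XXXXXXX_XX
XXX________X__
___XXXXXXX_XX_
XX________X__X
__XXXXXXX_XX__
count of X: 9

9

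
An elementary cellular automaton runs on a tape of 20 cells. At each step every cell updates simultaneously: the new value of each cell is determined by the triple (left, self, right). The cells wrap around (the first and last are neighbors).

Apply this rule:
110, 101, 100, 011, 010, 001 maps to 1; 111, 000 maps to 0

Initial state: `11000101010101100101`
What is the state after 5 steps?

11110011000000001100

step 1: 01101111111111111111
step 2: 11111000000000000001
step 3: 00001100000000000011
step 4: 10011110000000000111
step 5: 11110011000000001100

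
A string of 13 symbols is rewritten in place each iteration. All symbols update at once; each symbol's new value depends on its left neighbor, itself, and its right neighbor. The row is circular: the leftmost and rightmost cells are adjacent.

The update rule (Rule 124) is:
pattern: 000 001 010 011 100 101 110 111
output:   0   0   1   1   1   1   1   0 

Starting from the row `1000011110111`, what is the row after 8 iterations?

iteration 1: 1100010011100
iteration 2: 1110011010110
iteration 3: 1011011111111
iteration 4: 1111110000000
iteration 5: 1000011000000
iteration 6: 1100011100000
iteration 7: 1110010110000
iteration 8: 1011011111000

1011011111000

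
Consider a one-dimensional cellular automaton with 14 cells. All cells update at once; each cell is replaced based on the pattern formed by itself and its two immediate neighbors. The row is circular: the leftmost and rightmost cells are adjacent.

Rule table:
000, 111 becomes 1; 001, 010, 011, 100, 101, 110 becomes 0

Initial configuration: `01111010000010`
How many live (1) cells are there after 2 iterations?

iteration 1: 00110000111000
iteration 2: 10000110010011
count of 1: 6

6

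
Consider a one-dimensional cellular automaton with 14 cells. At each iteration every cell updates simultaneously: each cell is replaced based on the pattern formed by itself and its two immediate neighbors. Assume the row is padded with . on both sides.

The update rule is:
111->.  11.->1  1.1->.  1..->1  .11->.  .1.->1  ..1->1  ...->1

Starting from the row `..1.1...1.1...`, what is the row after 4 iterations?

.............1

111.11111.1111
..1.....1....1
11111111111111
.............1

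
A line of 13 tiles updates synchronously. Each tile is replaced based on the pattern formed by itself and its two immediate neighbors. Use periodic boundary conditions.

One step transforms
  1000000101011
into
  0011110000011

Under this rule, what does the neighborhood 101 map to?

0

At position 8 the neighborhood is 101; the next row has 0 there.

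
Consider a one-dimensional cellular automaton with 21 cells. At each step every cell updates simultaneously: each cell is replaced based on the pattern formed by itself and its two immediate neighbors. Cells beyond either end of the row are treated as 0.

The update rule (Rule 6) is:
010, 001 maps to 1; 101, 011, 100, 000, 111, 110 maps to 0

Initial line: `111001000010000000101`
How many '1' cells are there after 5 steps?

000011000110000001101
000100001000000010001
001100011000000110011
010000100000001000100
110001100000011001100
count of 1: 8

8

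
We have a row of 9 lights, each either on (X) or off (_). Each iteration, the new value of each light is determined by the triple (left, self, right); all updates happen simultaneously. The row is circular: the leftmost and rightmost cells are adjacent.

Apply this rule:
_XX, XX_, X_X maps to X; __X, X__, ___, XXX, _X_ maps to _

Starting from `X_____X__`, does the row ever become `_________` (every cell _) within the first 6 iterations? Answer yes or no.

iteration 1: _________
all cells are _ at iteration 1

yes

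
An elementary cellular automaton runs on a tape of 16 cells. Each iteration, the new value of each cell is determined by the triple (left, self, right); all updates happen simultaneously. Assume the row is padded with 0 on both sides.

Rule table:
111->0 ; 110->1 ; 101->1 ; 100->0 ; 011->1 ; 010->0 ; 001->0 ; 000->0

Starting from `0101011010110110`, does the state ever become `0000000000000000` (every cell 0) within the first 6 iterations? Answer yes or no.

no

iteration 1: 0010111101111110
iteration 2: 0001100111000010
iteration 3: 0001100101000000
iteration 4: 0001100010000000
iteration 5: 0001100000000000
iteration 6: 0001100000000000
iteration 6 is 0001100000000000, still not uniform 0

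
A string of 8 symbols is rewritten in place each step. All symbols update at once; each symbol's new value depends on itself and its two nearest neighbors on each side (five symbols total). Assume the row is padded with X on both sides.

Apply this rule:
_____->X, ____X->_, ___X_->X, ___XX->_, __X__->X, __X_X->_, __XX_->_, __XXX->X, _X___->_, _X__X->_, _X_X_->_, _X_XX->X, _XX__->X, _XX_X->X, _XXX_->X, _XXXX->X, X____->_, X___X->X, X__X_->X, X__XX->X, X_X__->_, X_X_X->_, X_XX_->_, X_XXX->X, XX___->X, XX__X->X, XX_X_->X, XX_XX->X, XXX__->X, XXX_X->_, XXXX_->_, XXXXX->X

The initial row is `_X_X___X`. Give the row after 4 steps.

X____X_X
XX__X_XX
_XXX_XXX
XXX_XXXX

XXX_XXXX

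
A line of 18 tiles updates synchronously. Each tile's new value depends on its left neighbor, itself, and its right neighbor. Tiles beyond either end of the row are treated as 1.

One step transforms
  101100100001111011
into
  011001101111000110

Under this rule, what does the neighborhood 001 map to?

1

At position 5 the neighborhood is 001; the next row has 1 there.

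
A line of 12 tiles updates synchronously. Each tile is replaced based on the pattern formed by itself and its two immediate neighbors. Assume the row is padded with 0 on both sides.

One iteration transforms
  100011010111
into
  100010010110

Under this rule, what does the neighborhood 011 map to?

1

At position 4 the neighborhood is 011; the next row has 1 there.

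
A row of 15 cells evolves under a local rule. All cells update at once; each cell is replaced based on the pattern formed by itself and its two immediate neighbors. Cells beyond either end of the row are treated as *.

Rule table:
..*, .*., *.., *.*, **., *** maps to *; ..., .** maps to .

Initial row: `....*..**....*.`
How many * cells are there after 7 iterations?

*..****.**..***
***.****.***.**
****.****.***.*
*****.****.***.
******.****.***
*******.****.**
********.****.*
count of *: 13

13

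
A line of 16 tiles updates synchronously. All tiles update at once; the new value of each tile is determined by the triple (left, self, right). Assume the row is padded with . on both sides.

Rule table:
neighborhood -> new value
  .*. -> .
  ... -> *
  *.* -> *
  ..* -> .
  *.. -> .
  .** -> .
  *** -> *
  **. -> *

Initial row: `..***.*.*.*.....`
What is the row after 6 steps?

*..*....*..*...*

step 1: *..***.*.*..****
step 2: ....***.*....***
step 3: ***..***..**..**
step 4: .**...**...*...*
step 5: ..*.*..*.*...*..
step 6: *..*....*..*...*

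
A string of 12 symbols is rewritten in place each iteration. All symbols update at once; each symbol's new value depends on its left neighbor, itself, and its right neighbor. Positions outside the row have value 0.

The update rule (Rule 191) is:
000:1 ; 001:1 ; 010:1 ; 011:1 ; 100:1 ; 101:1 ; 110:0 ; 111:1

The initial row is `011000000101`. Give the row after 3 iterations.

111111111101

110111111111
101111111110
111111111101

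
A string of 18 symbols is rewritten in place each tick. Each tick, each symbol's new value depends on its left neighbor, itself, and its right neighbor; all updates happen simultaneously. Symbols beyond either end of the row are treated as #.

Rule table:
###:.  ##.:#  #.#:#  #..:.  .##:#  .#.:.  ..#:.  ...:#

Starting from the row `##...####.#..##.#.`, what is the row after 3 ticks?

##.#..#.###.#.##..

.#.#.#..##...###.#
#.#.#...##.#.#.###
##.#..#.###.#.##..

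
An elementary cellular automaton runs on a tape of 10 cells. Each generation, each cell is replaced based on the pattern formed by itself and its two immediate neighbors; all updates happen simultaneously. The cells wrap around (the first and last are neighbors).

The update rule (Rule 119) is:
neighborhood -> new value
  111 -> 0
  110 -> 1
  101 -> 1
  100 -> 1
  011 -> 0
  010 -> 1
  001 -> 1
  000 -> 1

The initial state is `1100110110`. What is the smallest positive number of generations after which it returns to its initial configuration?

20

0111011011
1001101101
1110110110
0011011011
1101101101
0110110110
1011011011
1101101100
0110110111
1011011001
1101101110
0110110011
1011011101
1101100110
0110111011
1011001101
1101110110
0110011011
1011101101
1100110110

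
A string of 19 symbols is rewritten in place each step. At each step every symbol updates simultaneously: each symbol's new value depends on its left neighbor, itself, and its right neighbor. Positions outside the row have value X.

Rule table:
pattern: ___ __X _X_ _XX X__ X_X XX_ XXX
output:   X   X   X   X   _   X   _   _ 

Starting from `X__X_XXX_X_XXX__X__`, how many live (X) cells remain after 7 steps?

step 1: __XXXX__XXXX___XX_X
step 2: _XX____XX____XXX_XX
step 3: XX__XXXX__XXXX__XX_
step 4: ___XX____XX____XX_X
step 5: _XXX__XXXX__XXXX_XX
step 6: XX___XX____XX___XX_
step 7: ___XXX__XXXX__XXX_X
count of X: 11

11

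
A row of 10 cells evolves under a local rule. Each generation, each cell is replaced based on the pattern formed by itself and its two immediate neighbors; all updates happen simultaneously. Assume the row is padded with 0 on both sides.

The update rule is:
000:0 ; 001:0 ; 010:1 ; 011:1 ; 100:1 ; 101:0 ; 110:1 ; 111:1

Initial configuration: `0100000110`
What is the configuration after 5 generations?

0110000111
0111000111
0111100111
0111110111
0111110111

0111110111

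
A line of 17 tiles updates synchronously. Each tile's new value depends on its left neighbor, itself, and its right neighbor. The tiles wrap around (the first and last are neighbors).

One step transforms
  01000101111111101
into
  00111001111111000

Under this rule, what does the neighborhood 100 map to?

1

At position 2 the neighborhood is 100; the next row has 1 there.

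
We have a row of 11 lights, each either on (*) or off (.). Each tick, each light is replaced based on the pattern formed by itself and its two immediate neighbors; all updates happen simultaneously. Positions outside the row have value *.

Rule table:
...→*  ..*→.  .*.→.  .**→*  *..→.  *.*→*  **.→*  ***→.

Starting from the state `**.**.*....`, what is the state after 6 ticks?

.*****..**.
**...*..***
.*.*....*..
*.*..**....
**...**.**.
.*.*.******

.*.*.******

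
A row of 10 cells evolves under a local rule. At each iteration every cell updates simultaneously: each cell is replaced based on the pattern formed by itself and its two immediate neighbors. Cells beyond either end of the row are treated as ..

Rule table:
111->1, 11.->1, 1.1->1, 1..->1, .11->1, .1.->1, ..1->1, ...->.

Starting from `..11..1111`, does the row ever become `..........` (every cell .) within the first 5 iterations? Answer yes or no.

no

iteration 1: .111111111
iteration 2: 1111111111
iteration 3: 1111111111  (fixed point — unchanged through iteration 5)
iteration 5 is 1111111111, still not uniform .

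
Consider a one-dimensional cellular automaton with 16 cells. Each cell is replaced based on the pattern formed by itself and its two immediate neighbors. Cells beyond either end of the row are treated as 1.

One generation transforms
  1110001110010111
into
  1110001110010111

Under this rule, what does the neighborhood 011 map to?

At position 6 the neighborhood is 011; the next row has 1 there.

1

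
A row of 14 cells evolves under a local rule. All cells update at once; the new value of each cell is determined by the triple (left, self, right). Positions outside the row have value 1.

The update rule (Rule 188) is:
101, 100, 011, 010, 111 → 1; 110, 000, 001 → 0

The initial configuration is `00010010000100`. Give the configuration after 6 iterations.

11101110111111

10011011000110
01010110100101
11111101110111
11111011101111
11110111011111
11101110111111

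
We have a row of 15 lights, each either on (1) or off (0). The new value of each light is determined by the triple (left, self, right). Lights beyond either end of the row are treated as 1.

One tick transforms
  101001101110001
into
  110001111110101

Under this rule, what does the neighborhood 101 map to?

1

At position 1 the neighborhood is 101; the next row has 1 there.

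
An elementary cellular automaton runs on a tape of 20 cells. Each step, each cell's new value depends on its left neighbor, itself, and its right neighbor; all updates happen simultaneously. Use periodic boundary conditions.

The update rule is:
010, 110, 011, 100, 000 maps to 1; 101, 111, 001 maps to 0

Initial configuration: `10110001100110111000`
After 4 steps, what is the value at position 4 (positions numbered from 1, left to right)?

1

step 1: 10111101110110101110
step 2: 10100101010110101010
step 3: 10110101010110101010
step 4: 10110101010110101010
position 4 holds 1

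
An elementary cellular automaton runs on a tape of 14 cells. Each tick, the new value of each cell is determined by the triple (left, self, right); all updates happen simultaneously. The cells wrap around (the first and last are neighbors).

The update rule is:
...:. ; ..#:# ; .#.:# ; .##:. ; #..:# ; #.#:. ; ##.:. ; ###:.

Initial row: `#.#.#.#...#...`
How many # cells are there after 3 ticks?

#.#.#.##.###.#
..#.#.........
.##.##........
count of #: 4

4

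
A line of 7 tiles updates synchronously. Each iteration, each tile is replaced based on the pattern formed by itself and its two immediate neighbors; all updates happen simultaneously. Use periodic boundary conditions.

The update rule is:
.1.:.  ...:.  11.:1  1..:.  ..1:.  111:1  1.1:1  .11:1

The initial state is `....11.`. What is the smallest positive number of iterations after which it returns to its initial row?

....11.

1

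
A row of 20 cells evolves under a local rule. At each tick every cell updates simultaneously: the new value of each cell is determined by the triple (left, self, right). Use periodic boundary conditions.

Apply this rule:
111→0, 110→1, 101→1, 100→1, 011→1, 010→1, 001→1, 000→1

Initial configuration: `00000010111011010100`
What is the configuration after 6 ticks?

00000000111000000000

tick 1: 11111111101111111111
tick 2: 00000000111000000000
tick 3: 11111111101111111111  (repeats tick 1; period 2)
tick 6: 00000000111000000000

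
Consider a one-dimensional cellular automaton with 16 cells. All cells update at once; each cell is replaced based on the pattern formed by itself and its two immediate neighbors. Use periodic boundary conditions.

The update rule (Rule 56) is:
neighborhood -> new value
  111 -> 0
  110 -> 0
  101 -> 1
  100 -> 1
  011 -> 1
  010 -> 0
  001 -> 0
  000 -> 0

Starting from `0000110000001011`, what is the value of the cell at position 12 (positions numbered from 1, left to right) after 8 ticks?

1000101000000110
0100010100000101
1010001010000010
0101000101000001
1010100010100000
0101010001010000
0010101000101000
0001010100010100
position 12 holds 1

1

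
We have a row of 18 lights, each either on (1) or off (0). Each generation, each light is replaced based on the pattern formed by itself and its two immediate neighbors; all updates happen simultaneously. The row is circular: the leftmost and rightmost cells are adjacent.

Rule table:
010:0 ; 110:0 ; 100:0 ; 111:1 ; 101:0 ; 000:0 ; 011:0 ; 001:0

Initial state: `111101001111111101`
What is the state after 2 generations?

generation 1: 111000000111111000
generation 2: 010000000011110000

010000000011110000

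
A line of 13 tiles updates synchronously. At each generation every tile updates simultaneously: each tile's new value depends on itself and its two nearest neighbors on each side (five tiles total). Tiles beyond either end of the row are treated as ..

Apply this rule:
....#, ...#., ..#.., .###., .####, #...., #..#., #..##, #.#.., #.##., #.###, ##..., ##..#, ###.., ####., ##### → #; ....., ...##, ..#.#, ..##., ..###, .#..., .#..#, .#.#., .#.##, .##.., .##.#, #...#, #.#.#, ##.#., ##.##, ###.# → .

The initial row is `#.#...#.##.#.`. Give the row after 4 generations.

##.##.##.#..#

..#..#..#..#.
###.##.##.##.
.#..#..#..#.#
##.##.##.#..#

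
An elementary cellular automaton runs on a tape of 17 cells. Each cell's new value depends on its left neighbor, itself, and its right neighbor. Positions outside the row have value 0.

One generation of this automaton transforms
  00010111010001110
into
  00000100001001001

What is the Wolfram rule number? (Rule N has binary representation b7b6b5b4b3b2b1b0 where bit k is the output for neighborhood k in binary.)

24

position 6: 111 → 0  (bit 7 = 0)
position 7: 110 → 0  (bit 6 = 0)
position 4: 101 → 0  (bit 5 = 0)
position 10: 100 → 1  (bit 4 = 1)
position 5: 011 → 1  (bit 3 = 1)
position 3: 010 → 0  (bit 2 = 0)
position 2: 001 → 0  (bit 1 = 0)
position 0: 000 → 0  (bit 0 = 0)
bits b7..b0 = 00011000 = 24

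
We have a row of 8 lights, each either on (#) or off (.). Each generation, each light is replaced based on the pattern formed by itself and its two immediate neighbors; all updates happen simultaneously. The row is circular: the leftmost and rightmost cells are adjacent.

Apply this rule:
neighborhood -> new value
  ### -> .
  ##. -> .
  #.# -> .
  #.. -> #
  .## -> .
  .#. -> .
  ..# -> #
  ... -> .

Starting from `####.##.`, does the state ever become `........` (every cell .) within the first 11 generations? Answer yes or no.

yes

generation 1: ........
all cells are . at generation 1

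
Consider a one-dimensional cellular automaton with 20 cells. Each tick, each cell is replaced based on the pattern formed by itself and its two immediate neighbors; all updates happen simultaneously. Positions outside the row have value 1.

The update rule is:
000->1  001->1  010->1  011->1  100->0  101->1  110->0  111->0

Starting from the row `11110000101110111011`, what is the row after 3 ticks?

11000001111110011011

00000111111001100110
01111100000011001101
11000001111110011011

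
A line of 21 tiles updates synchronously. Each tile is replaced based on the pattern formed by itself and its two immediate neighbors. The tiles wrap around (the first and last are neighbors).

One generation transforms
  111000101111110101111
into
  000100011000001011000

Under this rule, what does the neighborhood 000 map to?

0

At position 4 the neighborhood is 000; the next row has 0 there.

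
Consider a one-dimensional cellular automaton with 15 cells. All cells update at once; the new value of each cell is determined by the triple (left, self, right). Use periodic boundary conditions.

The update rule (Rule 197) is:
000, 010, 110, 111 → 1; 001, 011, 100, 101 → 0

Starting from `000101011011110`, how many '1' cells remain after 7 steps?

6

step 1: 110101001001110
step 2: 010101001000110
step 3: 010101001010010
step 4: 010101001010010  (fixed point — unchanged through step 7)
count of 1: 6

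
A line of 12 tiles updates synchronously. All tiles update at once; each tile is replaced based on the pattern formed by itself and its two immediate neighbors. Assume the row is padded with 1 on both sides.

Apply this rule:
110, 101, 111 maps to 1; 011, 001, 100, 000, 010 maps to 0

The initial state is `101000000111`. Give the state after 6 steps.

110000000011
110000000001
110000000000
110000000000  (fixed point — unchanged through step 6)

110000000000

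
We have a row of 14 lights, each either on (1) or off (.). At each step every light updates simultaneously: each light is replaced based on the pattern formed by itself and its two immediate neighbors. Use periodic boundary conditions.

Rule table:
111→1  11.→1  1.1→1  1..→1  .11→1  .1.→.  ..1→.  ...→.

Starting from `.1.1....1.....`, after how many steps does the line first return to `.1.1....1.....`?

14

..1.1....1....
...1.1....1...
....1.1....1..
.....1.1....1.
......1.1....1
1......1.1....
.1......1.1...
..1......1.1..
...1......1.1.
....1......1.1
1....1......1.
.1....1......1
1.1....1......
.1.1....1.....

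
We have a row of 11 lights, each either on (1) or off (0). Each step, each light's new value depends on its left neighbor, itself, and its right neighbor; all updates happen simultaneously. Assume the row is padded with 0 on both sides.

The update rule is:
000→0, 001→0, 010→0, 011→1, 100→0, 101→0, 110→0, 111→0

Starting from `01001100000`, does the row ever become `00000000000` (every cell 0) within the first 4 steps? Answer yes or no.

00001000000
00000000000
all cells are 0 at step 2

yes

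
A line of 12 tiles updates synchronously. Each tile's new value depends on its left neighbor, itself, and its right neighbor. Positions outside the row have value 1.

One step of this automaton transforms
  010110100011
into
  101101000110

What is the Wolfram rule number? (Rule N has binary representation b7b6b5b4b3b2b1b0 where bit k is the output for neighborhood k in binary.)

position 11: 111 → 0  (bit 7 = 0)
position 4: 110 → 0  (bit 6 = 0)
position 0: 101 → 1  (bit 5 = 1)
position 7: 100 → 0  (bit 4 = 0)
position 3: 011 → 1  (bit 3 = 1)
position 1: 010 → 0  (bit 2 = 0)
position 9: 001 → 1  (bit 1 = 1)
position 8: 000 → 0  (bit 0 = 0)
bits b7..b0 = 00101010 = 42

42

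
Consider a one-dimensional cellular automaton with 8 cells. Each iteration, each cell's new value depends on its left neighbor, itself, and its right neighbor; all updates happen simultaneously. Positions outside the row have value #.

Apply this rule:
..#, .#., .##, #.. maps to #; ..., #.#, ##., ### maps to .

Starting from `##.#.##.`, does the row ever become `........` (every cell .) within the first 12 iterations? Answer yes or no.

yes

...#.#..
#.##.###
..#..#..
########
........
all cells are . at iteration 5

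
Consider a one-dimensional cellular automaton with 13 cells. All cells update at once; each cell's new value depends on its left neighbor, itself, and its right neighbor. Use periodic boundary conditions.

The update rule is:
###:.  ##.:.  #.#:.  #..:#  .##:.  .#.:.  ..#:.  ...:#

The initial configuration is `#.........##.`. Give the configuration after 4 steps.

........####.

.########....
.........####
########.....
........####.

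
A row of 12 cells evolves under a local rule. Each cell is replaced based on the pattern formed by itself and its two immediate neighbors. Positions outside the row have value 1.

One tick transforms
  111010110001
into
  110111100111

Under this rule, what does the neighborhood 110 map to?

0

At position 2 the neighborhood is 110; the next row has 0 there.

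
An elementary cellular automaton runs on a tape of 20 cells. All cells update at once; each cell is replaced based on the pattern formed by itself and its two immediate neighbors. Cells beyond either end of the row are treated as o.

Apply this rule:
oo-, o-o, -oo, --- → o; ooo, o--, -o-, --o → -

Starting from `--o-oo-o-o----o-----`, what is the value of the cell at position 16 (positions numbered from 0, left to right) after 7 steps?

-

step 1: ---oooo-o--oo---ooo-
step 2: -o-o--oo---oo-o-o-oo
step 3: o-o---oo-o-ooo-o-oo-
step 4: oo--o-ooo-oo-oo-oooo
step 5: -o---oo-ooooooooo---
step 6: o--o-oooo-------o-o-
step 7: o---oo--o-ooooo--o-o
position 16 holds -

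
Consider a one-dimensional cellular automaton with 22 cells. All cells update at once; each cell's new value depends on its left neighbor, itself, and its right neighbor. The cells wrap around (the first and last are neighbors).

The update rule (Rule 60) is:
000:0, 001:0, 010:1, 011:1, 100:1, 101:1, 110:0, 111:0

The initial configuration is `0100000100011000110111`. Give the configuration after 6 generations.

generation 1: 1110000110010100101100
generation 2: 1001000101011110111010
generation 3: 1101100111110001100111
generation 4: 0011010100001001010100
generation 5: 0010111110001101111110
generation 6: 0011100001001011000001

0011100001001011000001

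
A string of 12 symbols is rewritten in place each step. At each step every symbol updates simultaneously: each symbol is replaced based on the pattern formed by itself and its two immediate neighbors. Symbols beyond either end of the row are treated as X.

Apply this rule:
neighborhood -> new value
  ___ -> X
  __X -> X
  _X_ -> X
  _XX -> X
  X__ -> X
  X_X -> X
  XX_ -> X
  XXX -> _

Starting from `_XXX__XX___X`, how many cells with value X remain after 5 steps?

XX_XXXXXXXXX
_XXX________
XX_XXXXXXXXX  (repeats step 1; period 2)
step 5: XX_XXXXXXXXX
count of X: 11

11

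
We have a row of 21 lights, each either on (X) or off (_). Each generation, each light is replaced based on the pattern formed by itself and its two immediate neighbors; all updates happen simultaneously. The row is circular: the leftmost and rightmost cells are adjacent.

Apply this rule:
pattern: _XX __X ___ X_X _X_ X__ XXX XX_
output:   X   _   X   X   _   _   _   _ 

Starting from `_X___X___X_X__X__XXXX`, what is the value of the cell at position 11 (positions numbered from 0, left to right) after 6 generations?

X

X__X___X__X______X___
_____X______XXXX___X_
XXXX___XXXX_X____X___
X____X_X___X__XX___X_
__XX__X__X____X__X__X
__X________XX________
position 11 holds X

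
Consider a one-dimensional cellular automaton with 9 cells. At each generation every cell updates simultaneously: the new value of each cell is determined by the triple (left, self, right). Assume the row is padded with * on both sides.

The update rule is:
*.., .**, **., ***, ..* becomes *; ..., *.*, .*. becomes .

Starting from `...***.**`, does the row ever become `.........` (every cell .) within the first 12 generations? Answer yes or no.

*.****.**
*.****.**  (fixed point — unchanged through generation 12)
generation 12 is *.****.**, still not uniform .

no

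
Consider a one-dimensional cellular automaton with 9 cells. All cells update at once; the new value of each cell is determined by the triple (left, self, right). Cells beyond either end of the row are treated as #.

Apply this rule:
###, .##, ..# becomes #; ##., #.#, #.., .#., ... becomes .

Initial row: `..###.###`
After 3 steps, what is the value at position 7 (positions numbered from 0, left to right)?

#

.###..###
.##..####
.#..#####
position 7 holds #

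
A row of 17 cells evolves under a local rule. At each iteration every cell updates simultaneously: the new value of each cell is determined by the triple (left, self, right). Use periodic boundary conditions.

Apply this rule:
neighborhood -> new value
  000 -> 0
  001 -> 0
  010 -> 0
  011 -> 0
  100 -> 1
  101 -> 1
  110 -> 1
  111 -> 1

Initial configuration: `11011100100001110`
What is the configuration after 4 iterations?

11101101110010000

iteration 1: 01101110010000111
iteration 2: 10110111001000011
iteration 3: 11011011100100001
iteration 4: 11101101110010000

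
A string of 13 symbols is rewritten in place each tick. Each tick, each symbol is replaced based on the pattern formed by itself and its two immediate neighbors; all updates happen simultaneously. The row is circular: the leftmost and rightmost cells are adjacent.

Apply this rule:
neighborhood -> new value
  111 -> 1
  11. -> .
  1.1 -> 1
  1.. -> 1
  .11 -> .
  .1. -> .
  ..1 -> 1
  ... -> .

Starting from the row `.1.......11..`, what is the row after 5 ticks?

tick 1: 1.1.....1..1.
tick 2: .1.1...1.11.1
tick 3: 1.1.1.1.1..1.
tick 4: .1.1.1.1.11.1
tick 5: 1.1.1.1.1..1.

1.1.1.1.1..1.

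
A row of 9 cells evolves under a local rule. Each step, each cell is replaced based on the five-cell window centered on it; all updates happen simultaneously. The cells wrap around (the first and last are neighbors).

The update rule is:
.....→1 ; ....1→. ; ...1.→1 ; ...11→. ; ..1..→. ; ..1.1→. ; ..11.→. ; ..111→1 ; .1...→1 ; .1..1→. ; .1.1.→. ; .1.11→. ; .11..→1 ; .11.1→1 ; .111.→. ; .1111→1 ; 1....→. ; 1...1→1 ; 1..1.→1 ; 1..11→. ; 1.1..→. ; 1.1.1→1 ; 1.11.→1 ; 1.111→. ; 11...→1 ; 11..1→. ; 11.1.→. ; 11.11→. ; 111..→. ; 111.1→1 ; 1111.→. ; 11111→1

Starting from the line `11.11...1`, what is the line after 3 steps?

...1..1.1

step 1: .1.1111.1
step 2: .1..1.1.1
step 3: ...1..1.1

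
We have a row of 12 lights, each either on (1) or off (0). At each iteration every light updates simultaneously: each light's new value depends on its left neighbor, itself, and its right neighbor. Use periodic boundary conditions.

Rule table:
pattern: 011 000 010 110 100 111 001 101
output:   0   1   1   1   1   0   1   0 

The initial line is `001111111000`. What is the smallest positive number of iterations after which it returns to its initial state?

24

110000001111
011111110000
100000011111
111111100000
000000111111
111111000001
000001111110
111110000011
000011111100
111100000111
000111111000
111000001111
001111110000
110000011111
011111100000
100000111111
111111000000
000001111111
111110000001
000011111110
111100000011
000111111100
111000000111
001111111000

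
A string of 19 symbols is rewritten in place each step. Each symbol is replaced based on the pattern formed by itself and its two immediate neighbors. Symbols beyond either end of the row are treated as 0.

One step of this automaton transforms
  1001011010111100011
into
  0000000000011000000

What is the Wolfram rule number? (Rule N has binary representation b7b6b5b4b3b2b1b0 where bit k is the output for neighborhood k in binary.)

position 11: 111 → 1  (bit 7 = 1)
position 6: 110 → 0  (bit 6 = 0)
position 4: 101 → 0  (bit 5 = 0)
position 1: 100 → 0  (bit 4 = 0)
position 5: 011 → 0  (bit 3 = 0)
position 0: 010 → 0  (bit 2 = 0)
position 2: 001 → 0  (bit 1 = 0)
position 15: 000 → 0  (bit 0 = 0)
bits b7..b0 = 10000000 = 128

128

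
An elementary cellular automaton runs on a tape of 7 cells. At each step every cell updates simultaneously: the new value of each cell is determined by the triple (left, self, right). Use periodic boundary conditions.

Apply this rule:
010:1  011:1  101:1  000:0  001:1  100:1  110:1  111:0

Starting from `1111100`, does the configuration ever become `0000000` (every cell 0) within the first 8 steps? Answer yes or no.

step 1: 1000111
step 2: 1101100
step 3: 1111111
step 4: 0000000
all cells are 0 at step 4

yes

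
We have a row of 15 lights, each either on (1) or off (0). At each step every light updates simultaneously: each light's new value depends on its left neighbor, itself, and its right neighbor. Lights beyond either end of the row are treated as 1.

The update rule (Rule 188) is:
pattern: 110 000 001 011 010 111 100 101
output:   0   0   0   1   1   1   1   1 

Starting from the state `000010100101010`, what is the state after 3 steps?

step 1: 100011110111111
step 2: 010011101111111
step 3: 111011011111111

111011011111111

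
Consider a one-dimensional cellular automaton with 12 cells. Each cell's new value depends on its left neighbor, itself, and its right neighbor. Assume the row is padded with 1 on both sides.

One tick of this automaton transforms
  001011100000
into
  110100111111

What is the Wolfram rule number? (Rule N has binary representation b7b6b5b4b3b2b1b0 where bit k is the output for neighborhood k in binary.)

115

position 5: 111 → 0  (bit 7 = 0)
position 6: 110 → 1  (bit 6 = 1)
position 3: 101 → 1  (bit 5 = 1)
position 0: 100 → 1  (bit 4 = 1)
position 4: 011 → 0  (bit 3 = 0)
position 2: 010 → 0  (bit 2 = 0)
position 1: 001 → 1  (bit 1 = 1)
position 8: 000 → 1  (bit 0 = 1)
bits b7..b0 = 01110011 = 115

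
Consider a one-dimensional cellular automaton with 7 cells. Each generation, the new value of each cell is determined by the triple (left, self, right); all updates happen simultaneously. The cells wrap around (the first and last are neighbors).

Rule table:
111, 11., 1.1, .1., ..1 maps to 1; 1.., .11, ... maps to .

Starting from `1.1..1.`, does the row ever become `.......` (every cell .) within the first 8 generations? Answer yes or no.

no

111.111
1111.11
11111.1
111111.
.111111
1.11111
11.1111
111.111
generation 8 is 111.111, still not uniform .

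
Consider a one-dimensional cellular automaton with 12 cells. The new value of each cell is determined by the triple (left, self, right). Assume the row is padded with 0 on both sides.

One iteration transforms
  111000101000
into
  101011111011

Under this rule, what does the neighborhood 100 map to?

0

At position 3 the neighborhood is 100; the next row has 0 there.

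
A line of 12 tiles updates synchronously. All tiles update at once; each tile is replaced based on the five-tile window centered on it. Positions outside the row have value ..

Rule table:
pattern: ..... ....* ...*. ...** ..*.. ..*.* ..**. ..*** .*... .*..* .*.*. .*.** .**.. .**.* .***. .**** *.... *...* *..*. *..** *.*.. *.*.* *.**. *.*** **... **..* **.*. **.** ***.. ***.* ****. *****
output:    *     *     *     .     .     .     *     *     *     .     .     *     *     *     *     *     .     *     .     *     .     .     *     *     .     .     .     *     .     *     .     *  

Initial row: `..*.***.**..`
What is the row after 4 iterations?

****....*.**

**.*******..
********....
******....**
****....*.**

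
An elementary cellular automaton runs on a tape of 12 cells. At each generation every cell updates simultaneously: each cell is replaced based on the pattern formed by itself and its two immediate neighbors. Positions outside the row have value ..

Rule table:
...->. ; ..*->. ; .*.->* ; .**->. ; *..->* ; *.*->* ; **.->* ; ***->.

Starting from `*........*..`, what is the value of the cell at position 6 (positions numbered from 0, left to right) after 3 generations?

generation 1: **.......**.
generation 2: .**.......**
generation 3: ..**.......*
position 6 holds .

.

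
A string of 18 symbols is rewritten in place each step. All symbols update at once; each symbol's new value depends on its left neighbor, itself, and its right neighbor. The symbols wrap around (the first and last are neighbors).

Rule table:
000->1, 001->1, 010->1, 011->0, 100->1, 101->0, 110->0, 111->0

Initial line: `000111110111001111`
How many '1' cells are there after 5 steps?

111000000000110000
000111111111001111
111000000000110000  (repeats step 1; period 2)
step 5: 111000000000110000
count of 1: 5

5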